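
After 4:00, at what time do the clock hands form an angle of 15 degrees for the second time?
At t minutes past 4:00, the hour hand is at 30 x 4 + 0.5t degrees and the minute hand is at 6t degrees.
The smaller angle between them is 15 degrees when |30H - 5.5t| = 15 or |30H - 5.5t| = 345.
With H = 4, solve 30 x 4 - 5.5t = +/- target for each target:
  t = (30 x 4 - 15) / 5.5 = 19.09
  t = (30 x 4 + 15) / 5.5 = 24.55
  t = (30 x 4 - 345) / 5.5 = -40.91 (outside (0, 60))
  t = (30 x 4 + 345) / 5.5 = 84.55 (outside (0, 60))
Valid solutions in (0, 60): {19.09, 24.55} minutes.
The second occurrence is t = 24.55 minutes.
The hands form a 15-degree angle at 24.55 minutes past 4:00.

Final answer: 24.55 minutes past 4:00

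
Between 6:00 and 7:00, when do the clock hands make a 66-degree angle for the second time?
At t minutes past 6:00, the hour hand is at 30 x 6 + 0.5t degrees and the minute hand is at 6t degrees.
The smaller angle between them is 66 degrees when |30H - 5.5t| = 66 or |30H - 5.5t| = 294.
With H = 6, solve 30 x 6 - 5.5t = +/- target for each target:
  t = (30 x 6 - 66) / 5.5 = 20.73
  t = (30 x 6 + 66) / 5.5 = 44.73
  t = (30 x 6 - 294) / 5.5 = -20.73 (outside (0, 60))
  t = (30 x 6 + 294) / 5.5 = 86.18 (outside (0, 60))
Valid solutions in (0, 60): {20.73, 44.73} minutes.
The second occurrence is t = 44.73 minutes.
The hands form a 66-degree angle at 44.73 minutes past 6:00.

Final answer: 44.73 minutes past 6:00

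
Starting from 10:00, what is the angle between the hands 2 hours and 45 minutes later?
First find the time 2 hours and 45 minutes after 10:00.
Total minutes: 10 x 60 + 0 + 2 x 60 + 45 = 765.
765 mod 720 = 45 minutes = 12:45.
Now compute the angle at 12:45:
Hour hand: 0 x 30 + 45 x 0.5 = 22.5 degrees
Minute hand: 45 x 6 = 270 degrees
Difference: |22.5 - 270| = 247.5 degrees
Smaller angle: 360 - 247.5 = 112.5 degrees

Final answer: 112.5 degrees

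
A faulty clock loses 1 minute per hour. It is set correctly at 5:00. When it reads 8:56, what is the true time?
For every 60 true minutes, the faulty clock advances 59 minutes, so 1 faulty-clock minute corresponds to 60/59 true minutes.
From 5:00 to 8:56 on the faulty dial is 236 minutes.
True elapsed: 236 x 60/59 = 240 minutes = 4 hours.
True time: 5:00 + 4 hours = 9:00.

Final answer: 9:00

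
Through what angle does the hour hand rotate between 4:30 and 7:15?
The hour hand moves 0.5 degrees per minute.
Time elapsed: 7:15 - 4:30 = 165 minutes
Angular displacement: 165 x 0.5 = 82.5 degrees

Final answer: 82.5 degrees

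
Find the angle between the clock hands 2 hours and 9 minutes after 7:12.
First find the time 2 hours and 9 minutes after 7:12.
Total minutes: 7 x 60 + 12 + 2 x 60 + 9 = 561.
561 mod 720 = 561 minutes = 9:21.
Now compute the angle at 9:21:
Hour hand: 9 x 30 + 21 x 0.5 = 280.5 degrees
Minute hand: 21 x 6 = 126 degrees
Difference: |280.5 - 126| = 154.5 degrees
The angle is 154.5 degrees

Final answer: 154.5 degrees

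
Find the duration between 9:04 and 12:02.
From 9:04 to 12:02:
(12 x 60 + 2) - (9 x 60 + 4) = 722 - 544 = 178 minutes
= 2 hours and 58 minutes

Final answer: 2 hours and 58 minutes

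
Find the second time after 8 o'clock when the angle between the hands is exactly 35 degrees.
At t minutes past 8:00, the hour hand is at 30 x 8 + 0.5t degrees and the minute hand is at 6t degrees.
The smaller angle between them is 35 degrees when |30H - 5.5t| = 35 or |30H - 5.5t| = 325.
With H = 8, solve 30 x 8 - 5.5t = +/- target for each target:
  t = (30 x 8 - 35) / 5.5 = 37.27
  t = (30 x 8 + 35) / 5.5 = 50
  t = (30 x 8 - 325) / 5.5 = -15.45 (outside (0, 60))
  t = (30 x 8 + 325) / 5.5 = 102.73 (outside (0, 60))
Valid solutions in (0, 60): {37.27, 50} minutes.
The second occurrence is t = 50 minutes.
The hands form a 35-degree angle at 50 minutes past 8:00.

Final answer: 50 minutes past 8:00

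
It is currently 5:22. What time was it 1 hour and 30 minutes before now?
Starting time: 5:22 = 322 total minutes past 12:00
Subtracting: 1 hour and 30 minutes = 90 minutes
322 - 90 = 232 minutes
= 3 hours and 52 minutes past 12:00 = 3:52

Final answer: 3:52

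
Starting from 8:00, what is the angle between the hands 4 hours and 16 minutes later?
First find the time 4 hours and 16 minutes after 8:00.
Total minutes: 8 x 60 + 0 + 4 x 60 + 16 = 736.
736 mod 720 = 16 minutes = 12:16.
Now compute the angle at 12:16:
Hour hand: 0 x 30 + 16 x 0.5 = 8 degrees
Minute hand: 16 x 6 = 96 degrees
Difference: |8 - 96| = 88 degrees
The angle is 88 degrees

Final answer: 88 degrees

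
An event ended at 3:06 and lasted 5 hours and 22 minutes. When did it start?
Starting time: 3:06 = 186 total minutes past 12:00
Subtracting: 5 hours and 22 minutes = 322 minutes
186 - 322 = -136 (negative, add 12 hours = 720) = 584 minutes
= 9 hours and 44 minutes past 12:00 = 9:44

Final answer: 9:44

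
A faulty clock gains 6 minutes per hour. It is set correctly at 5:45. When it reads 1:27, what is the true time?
For every 60 true minutes, the faulty clock advances 66 minutes, so 1 faulty-clock minute corresponds to 60/66 true minutes.
From 5:45 to 1:27 on the faulty dial is 462 minutes.
True elapsed: 462 x 60/66 = 420 minutes = 7 hours.
True time: 5:45 + 7 hours = 12:45.

Final answer: 12:45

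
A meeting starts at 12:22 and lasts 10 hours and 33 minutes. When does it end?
Starting time: 12:22
Adding 33 minutes to 22 minutes: 22 + 33 = 55 minutes
Adding 10 hours: 12 + 10 = 22 - 12 = 10
Final time: 10:55

Final answer: 10:55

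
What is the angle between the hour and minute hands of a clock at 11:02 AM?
Hour hand position: 11 x 30 + 2 x 0.5 = 331 degrees
Minute hand position: 2 x 6 = 12 degrees
Difference: |331 - 12| = 319 degrees
Since 319 > 180, the smaller angle is 360 - 319 = 41 degrees

Final answer: 41 degrees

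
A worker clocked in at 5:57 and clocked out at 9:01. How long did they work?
From 5:57 to 9:01:
(9 x 60 + 1) - (5 x 60 + 57) = 541 - 357 = 184 minutes
= 3 hours and 4 minutes

Final answer: 3 hours and 4 minutes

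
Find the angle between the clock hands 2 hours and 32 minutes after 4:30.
First find the time 2 hours and 32 minutes after 4:30.
Total minutes: 4 x 60 + 30 + 2 x 60 + 32 = 422.
422 mod 720 = 422 minutes = 7:02.
Now compute the angle at 7:02:
Hour hand: 7 x 30 + 2 x 0.5 = 211 degrees
Minute hand: 2 x 6 = 12 degrees
Difference: |211 - 12| = 199 degrees
Smaller angle: 360 - 199 = 161 degrees

Final answer: 161 degrees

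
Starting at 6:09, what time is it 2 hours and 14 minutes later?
Starting time: 6:09
Adding 14 minutes to 9 minutes: 9 + 14 = 23 minutes
Adding 2 hours: 6 + 2 = 8
Final time: 8:23

Final answer: 8:23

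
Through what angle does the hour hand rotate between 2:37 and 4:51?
The hour hand moves 0.5 degrees per minute.
Time elapsed: 4:51 - 2:37 = 134 minutes
Angular displacement: 134 x 0.5 = 67 degrees

Final answer: 67 degrees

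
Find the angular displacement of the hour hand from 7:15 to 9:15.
The hour hand moves 0.5 degrees per minute.
Time elapsed: 9:15 - 7:15 = 120 minutes
Angular displacement: 120 x 0.5 = 60 degrees

Final answer: 60 degrees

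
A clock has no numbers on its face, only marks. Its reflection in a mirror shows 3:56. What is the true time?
Reflection across the vertical (12-6) axis maps a hand at angle A degrees to (360 - A) degrees, which sends a reading of T minutes past 12:00 to (720 - T) minutes past 12:00.
Mirror reads 3:56 = 236 minutes past 12:00.
Actual time: (720 - 236) mod 720 = 484 minutes = 8:04.

Final answer: 8:04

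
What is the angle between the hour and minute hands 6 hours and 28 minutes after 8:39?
First find the time 6 hours and 28 minutes after 8:39.
Total minutes: 8 x 60 + 39 + 6 x 60 + 28 = 907.
907 mod 720 = 187 minutes = 3:07.
Now compute the angle at 3:07:
Hour hand: 3 x 30 + 7 x 0.5 = 93.5 degrees
Minute hand: 7 x 6 = 42 degrees
Difference: |93.5 - 42| = 51.5 degrees
The angle is 51.5 degrees

Final answer: 51.5 degrees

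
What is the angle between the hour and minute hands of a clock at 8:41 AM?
Hour hand position: 8 x 30 + 41 x 0.5 = 260.5 degrees
Minute hand position: 41 x 6 = 246 degrees
Difference: |260.5 - 246| = 14.5 degrees
The angle between the hands is 14.5 degrees

Final answer: 14.5 degrees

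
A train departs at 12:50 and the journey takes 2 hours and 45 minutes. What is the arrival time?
Starting time: 12:50
Adding 45 minutes to 50 minutes: 50 + 45 = 95 minutes = 1 hour and 35 minutes
Adding 2 hours: 12 + 2 + 1 (carry) = 15 - 12 = 3
Final time: 3:35

Final answer: 3:35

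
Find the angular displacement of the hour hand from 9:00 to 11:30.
The hour hand moves 0.5 degrees per minute.
Time elapsed: 11:30 - 9:00 = 150 minutes
Angular displacement: 150 x 0.5 = 75 degrees

Final answer: 75 degrees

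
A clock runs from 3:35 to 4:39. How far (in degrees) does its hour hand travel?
The hour hand moves 0.5 degrees per minute.
Time elapsed: 4:39 - 3:35 = 64 minutes
Angular displacement: 64 x 0.5 = 32 degrees

Final answer: 32 degrees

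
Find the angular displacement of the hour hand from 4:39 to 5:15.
The hour hand moves 0.5 degrees per minute.
Time elapsed: 5:15 - 4:39 = 36 minutes
Angular displacement: 36 x 0.5 = 18 degrees

Final answer: 18 degrees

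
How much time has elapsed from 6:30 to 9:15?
From 6:30 to 9:15:
(9 x 60 + 15) - (6 x 60 + 30) = 555 - 390 = 165 minutes
= 2 hours and 45 minutes

Final answer: 2 hours and 45 minutes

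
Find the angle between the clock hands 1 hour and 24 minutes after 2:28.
First find the time 1 hour and 24 minutes after 2:28.
Total minutes: 2 x 60 + 28 + 1 x 60 + 24 = 232.
232 mod 720 = 232 minutes = 3:52.
Now compute the angle at 3:52:
Hour hand: 3 x 30 + 52 x 0.5 = 116 degrees
Minute hand: 52 x 6 = 312 degrees
Difference: |116 - 312| = 196 degrees
Smaller angle: 360 - 196 = 164 degrees

Final answer: 164 degrees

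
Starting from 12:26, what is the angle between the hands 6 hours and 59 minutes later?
First find the time 6 hours and 59 minutes after 12:26.
Total minutes: 12 x 60 + 26 + 6 x 60 + 59 = 1165.
1165 mod 720 = 445 minutes = 7:25.
Now compute the angle at 7:25:
Hour hand: 7 x 30 + 25 x 0.5 = 222.5 degrees
Minute hand: 25 x 6 = 150 degrees
Difference: |222.5 - 150| = 72.5 degrees
The angle is 72.5 degrees

Final answer: 72.5 degrees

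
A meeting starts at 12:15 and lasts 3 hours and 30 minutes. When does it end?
Starting time: 12:15
Adding 30 minutes to 15 minutes: 15 + 30 = 45 minutes
Adding 3 hours: 12 + 3 = 15 - 12 = 3
Final time: 3:45

Final answer: 3:45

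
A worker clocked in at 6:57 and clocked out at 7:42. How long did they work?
From 6:57 to 7:42:
(7 x 60 + 42) - (6 x 60 + 57) = 462 - 417 = 45 minutes
= 45 minutes

Final answer: 45 minutes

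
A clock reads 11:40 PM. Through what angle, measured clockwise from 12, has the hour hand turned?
The hour hand moves 30 degrees per hour and 0.5 degrees per minute.
At 11:40: (11) x 30 + 40 x 0.5 = 330 + 20 = 350 degrees

Final answer: 350 degrees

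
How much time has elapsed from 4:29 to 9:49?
From 4:29 to 9:49:
(9 x 60 + 49) - (4 x 60 + 29) = 589 - 269 = 320 minutes
= 5 hours and 20 minutes

Final answer: 5 hours and 20 minutes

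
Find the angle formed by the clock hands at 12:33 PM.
Hour hand position: 0 x 30 + 33 x 0.5 = 16.5 degrees
Minute hand position: 33 x 6 = 198 degrees
Difference: |16.5 - 198| = 181.5 degrees
Since 181.5 > 180, the smaller angle is 360 - 181.5 = 178.5 degrees

Final answer: 178.5 degrees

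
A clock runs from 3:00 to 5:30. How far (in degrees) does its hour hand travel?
The hour hand moves 0.5 degrees per minute.
Time elapsed: 5:30 - 3:00 = 150 minutes
Angular displacement: 150 x 0.5 = 75 degrees

Final answer: 75 degrees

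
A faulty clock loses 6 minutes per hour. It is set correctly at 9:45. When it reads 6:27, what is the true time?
For every 60 true minutes, the faulty clock advances 54 minutes, so 1 faulty-clock minute corresponds to 60/54 true minutes.
From 9:45 to 6:27 on the faulty dial is 522 minutes.
True elapsed: 522 x 60/54 = 580 minutes = 9 hours and 40 minutes.
True time: 9:45 + 9 hours and 40 minutes = 7:25.

Final answer: 7:25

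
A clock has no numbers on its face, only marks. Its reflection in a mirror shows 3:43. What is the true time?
Reflection across the vertical (12-6) axis maps a hand at angle A degrees to (360 - A) degrees, which sends a reading of T minutes past 12:00 to (720 - T) minutes past 12:00.
Mirror reads 3:43 = 223 minutes past 12:00.
Actual time: (720 - 223) mod 720 = 497 minutes = 8:17.

Final answer: 8:17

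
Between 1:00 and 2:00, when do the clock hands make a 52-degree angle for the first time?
At t minutes past 1:00, the hour hand is at 30 x 1 + 0.5t degrees and the minute hand is at 6t degrees.
The smaller angle between them is 52 degrees when |30H - 5.5t| = 52 or |30H - 5.5t| = 308.
With H = 1, solve 30 x 1 - 5.5t = +/- target for each target:
  t = (30 x 1 - 52) / 5.5 = -4 (outside (0, 60))
  t = (30 x 1 + 52) / 5.5 = 14.91
  t = (30 x 1 - 308) / 5.5 = -50.55 (outside (0, 60))
  t = (30 x 1 + 308) / 5.5 = 61.45 (outside (0, 60))
Valid solutions in (0, 60): {14.91} minutes.
The first occurrence is t = 14.91 minutes.
The hands form a 52-degree angle at 14.91 minutes past 1:00.

Final answer: 14.91 minutes past 1:00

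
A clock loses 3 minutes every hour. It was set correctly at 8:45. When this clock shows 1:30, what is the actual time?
For every 60 true minutes, the faulty clock advances 57 minutes, so 1 faulty-clock minute corresponds to 60/57 true minutes.
From 8:45 to 1:30 on the faulty dial is 285 minutes.
True elapsed: 285 x 60/57 = 300 minutes = 5 hours.
True time: 8:45 + 5 hours = 1:45.

Final answer: 1:45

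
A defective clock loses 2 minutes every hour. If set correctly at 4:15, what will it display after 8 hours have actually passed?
For every 60 true minutes, the faulty clock advances 60 - 2 = 58 minutes.
True elapsed: 8 hours = 480 minutes.
Faulty clock advances: 480 x 58/60 = 464 minutes (drift: 16 minutes behind).
Shown time: 4:15 + 464 minutes = 11:59.

Final answer: 11:59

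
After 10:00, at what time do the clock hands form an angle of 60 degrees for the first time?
At t minutes past 10:00, the hour hand is at 30 x 10 + 0.5t degrees and the minute hand is at 6t degrees.
The smaller angle between them is 60 degrees when |30H - 5.5t| = 60 or |30H - 5.5t| = 300.
With H = 10, solve 30 x 10 - 5.5t = +/- target for each target:
  t = (30 x 10 - 60) / 5.5 = 43.64
  t = (30 x 10 + 60) / 5.5 = 65.45 (outside (0, 60))
  t = (30 x 10 - 300) / 5.5 = 0 (outside (0, 60))
  t = (30 x 10 + 300) / 5.5 = 109.09 (outside (0, 60))
Valid solutions in (0, 60): {43.64} minutes.
The first occurrence is t = 43.64 minutes.
The hands form a 60-degree angle at 43.64 minutes past 10:00.

Final answer: 43.64 minutes past 10:00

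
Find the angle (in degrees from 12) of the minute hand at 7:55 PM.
The minute hand moves 6 degrees per minute.
At 7:55: 55 x 6 = 330 degrees

Final answer: 330 degrees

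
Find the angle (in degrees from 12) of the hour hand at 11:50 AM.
The hour hand moves 30 degrees per hour and 0.5 degrees per minute.
At 11:50: (11) x 30 + 50 x 0.5 = 330 + 25 = 355 degrees

Final answer: 355 degrees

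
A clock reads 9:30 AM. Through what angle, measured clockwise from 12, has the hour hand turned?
The hour hand moves 30 degrees per hour and 0.5 degrees per minute.
At 9:30: (9) x 30 + 30 x 0.5 = 270 + 15 = 285 degrees

Final answer: 285 degrees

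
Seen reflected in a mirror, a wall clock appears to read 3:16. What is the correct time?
Reflection across the vertical (12-6) axis maps a hand at angle A degrees to (360 - A) degrees, which sends a reading of T minutes past 12:00 to (720 - T) minutes past 12:00.
Mirror reads 3:16 = 196 minutes past 12:00.
Actual time: (720 - 196) mod 720 = 524 minutes = 8:44.

Final answer: 8:44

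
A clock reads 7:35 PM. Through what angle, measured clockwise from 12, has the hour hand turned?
The hour hand moves 30 degrees per hour and 0.5 degrees per minute.
At 7:35: (7) x 30 + 35 x 0.5 = 210 + 17.5 = 227.5 degrees

Final answer: 227.5 degrees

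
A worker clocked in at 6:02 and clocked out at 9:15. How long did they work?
From 6:02 to 9:15:
(9 x 60 + 15) - (6 x 60 + 2) = 555 - 362 = 193 minutes
= 3 hours and 13 minutes

Final answer: 3 hours and 13 minutes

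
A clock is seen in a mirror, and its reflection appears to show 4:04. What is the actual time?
Reflection across the vertical (12-6) axis maps a hand at angle A degrees to (360 - A) degrees, which sends a reading of T minutes past 12:00 to (720 - T) minutes past 12:00.
Mirror reads 4:04 = 244 minutes past 12:00.
Actual time: (720 - 244) mod 720 = 476 minutes = 7:56.

Final answer: 7:56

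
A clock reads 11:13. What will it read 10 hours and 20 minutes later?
Starting time: 11:13
Adding 20 minutes to 13 minutes: 13 + 20 = 33 minutes
Adding 10 hours: 11 + 10 = 21 - 12 = 9
Final time: 9:33

Final answer: 9:33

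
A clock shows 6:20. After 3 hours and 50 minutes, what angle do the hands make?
First find the time 3 hours and 50 minutes after 6:20.
Total minutes: 6 x 60 + 20 + 3 x 60 + 50 = 610.
610 mod 720 = 610 minutes = 10:10.
Now compute the angle at 10:10:
Hour hand: 10 x 30 + 10 x 0.5 = 305 degrees
Minute hand: 10 x 6 = 60 degrees
Difference: |305 - 60| = 245 degrees
Smaller angle: 360 - 245 = 115 degrees

Final answer: 115 degrees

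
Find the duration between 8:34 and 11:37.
From 8:34 to 11:37:
(11 x 60 + 37) - (8 x 60 + 34) = 697 - 514 = 183 minutes
= 3 hours and 3 minutes

Final answer: 3 hours and 3 minutes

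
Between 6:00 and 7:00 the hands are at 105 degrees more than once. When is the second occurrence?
At t minutes past 6:00, the hour hand is at 30 x 6 + 0.5t degrees and the minute hand is at 6t degrees.
The smaller angle between them is 105 degrees when |30H - 5.5t| = 105 or |30H - 5.5t| = 255.
With H = 6, solve 30 x 6 - 5.5t = +/- target for each target:
  t = (30 x 6 - 105) / 5.5 = 13.64
  t = (30 x 6 + 105) / 5.5 = 51.82
  t = (30 x 6 - 255) / 5.5 = -13.64 (outside (0, 60))
  t = (30 x 6 + 255) / 5.5 = 79.09 (outside (0, 60))
Valid solutions in (0, 60): {13.64, 51.82} minutes.
The second occurrence is t = 51.82 minutes.
The hands form a 105-degree angle at 51.82 minutes past 6:00.

Final answer: 51.82 minutes past 6:00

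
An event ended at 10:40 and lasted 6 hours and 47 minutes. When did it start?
Starting time: 10:40 = 640 total minutes past 12:00
Subtracting: 6 hours and 47 minutes = 407 minutes
640 - 407 = 233 minutes
= 3 hours and 53 minutes past 12:00 = 3:53

Final answer: 3:53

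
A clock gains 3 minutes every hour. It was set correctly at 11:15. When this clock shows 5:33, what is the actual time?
For every 60 true minutes, the faulty clock advances 63 minutes, so 1 faulty-clock minute corresponds to 60/63 true minutes.
From 11:15 to 5:33 on the faulty dial is 378 minutes.
True elapsed: 378 x 60/63 = 360 minutes = 6 hours.
True time: 11:15 + 6 hours = 5:15.

Final answer: 5:15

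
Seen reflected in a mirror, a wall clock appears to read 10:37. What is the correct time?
Reflection across the vertical (12-6) axis maps a hand at angle A degrees to (360 - A) degrees, which sends a reading of T minutes past 12:00 to (720 - T) minutes past 12:00.
Mirror reads 10:37 = 637 minutes past 12:00.
Actual time: (720 - 637) mod 720 = 83 minutes = 1:23.

Final answer: 1:23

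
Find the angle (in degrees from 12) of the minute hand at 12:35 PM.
The minute hand moves 6 degrees per minute.
At 12:35: 35 x 6 = 210 degrees

Final answer: 210 degrees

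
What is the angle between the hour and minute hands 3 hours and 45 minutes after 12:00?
First find the time 3 hours and 45 minutes after 12:00.
Total minutes: 12 x 60 + 0 + 3 x 60 + 45 = 945.
945 mod 720 = 225 minutes = 3:45.
Now compute the angle at 3:45:
Hour hand: 3 x 30 + 45 x 0.5 = 112.5 degrees
Minute hand: 45 x 6 = 270 degrees
Difference: |112.5 - 270| = 157.5 degrees
The angle is 157.5 degrees

Final answer: 157.5 degrees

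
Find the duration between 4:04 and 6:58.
From 4:04 to 6:58:
(6 x 60 + 58) - (4 x 60 + 4) = 418 - 244 = 174 minutes
= 2 hours and 54 minutes

Final answer: 2 hours and 54 minutes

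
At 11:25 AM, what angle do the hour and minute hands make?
Hour hand position: 11 x 30 + 25 x 0.5 = 342.5 degrees
Minute hand position: 25 x 6 = 150 degrees
Difference: |342.5 - 150| = 192.5 degrees
Since 192.5 > 180, the smaller angle is 360 - 192.5 = 167.5 degrees

Final answer: 167.5 degrees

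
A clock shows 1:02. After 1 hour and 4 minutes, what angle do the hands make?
First find the time 1 hour and 4 minutes after 1:02.
Total minutes: 1 x 60 + 2 + 1 x 60 + 4 = 126.
126 mod 720 = 126 minutes = 2:06.
Now compute the angle at 2:06:
Hour hand: 2 x 30 + 6 x 0.5 = 63 degrees
Minute hand: 6 x 6 = 36 degrees
Difference: |63 - 36| = 27 degrees
The angle is 27 degrees

Final answer: 27 degrees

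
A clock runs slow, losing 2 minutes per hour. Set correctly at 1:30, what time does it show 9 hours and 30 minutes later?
For every 60 true minutes, the faulty clock advances 60 - 2 = 58 minutes.
True elapsed: 9 hours and 30 minutes = 570 minutes.
Faulty clock advances: 570 x 58/60 = 551 minutes (drift: 19 minutes behind).
Shown time: 1:30 + 551 minutes = 10:41.

Final answer: 10:41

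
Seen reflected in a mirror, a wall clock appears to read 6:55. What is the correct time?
Reflection across the vertical (12-6) axis maps a hand at angle A degrees to (360 - A) degrees, which sends a reading of T minutes past 12:00 to (720 - T) minutes past 12:00.
Mirror reads 6:55 = 415 minutes past 12:00.
Actual time: (720 - 415) mod 720 = 305 minutes = 5:05.

Final answer: 5:05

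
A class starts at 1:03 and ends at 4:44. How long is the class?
From 1:03 to 4:44:
(4 x 60 + 44) - (1 x 60 + 3) = 284 - 63 = 221 minutes
= 3 hours and 41 minutes

Final answer: 3 hours and 41 minutes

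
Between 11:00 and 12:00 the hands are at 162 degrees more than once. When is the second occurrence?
At t minutes past 11:00, the hour hand is at 30 x 11 + 0.5t degrees and the minute hand is at 6t degrees.
The smaller angle between them is 162 degrees when |30H - 5.5t| = 162 or |30H - 5.5t| = 198.
With H = 11, solve 30 x 11 - 5.5t = +/- target for each target:
  t = (30 x 11 - 162) / 5.5 = 30.55
  t = (30 x 11 + 162) / 5.5 = 89.45 (outside (0, 60))
  t = (30 x 11 - 198) / 5.5 = 24
  t = (30 x 11 + 198) / 5.5 = 96 (outside (0, 60))
Valid solutions in (0, 60): {24, 30.55} minutes.
The second occurrence is t = 30.55 minutes.
The hands form a 162-degree angle at 30.55 minutes past 11:00.

Final answer: 30.55 minutes past 11:00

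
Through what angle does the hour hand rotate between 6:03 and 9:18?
The hour hand moves 0.5 degrees per minute.
Time elapsed: 9:18 - 6:03 = 195 minutes
Angular displacement: 195 x 0.5 = 97.5 degrees

Final answer: 97.5 degrees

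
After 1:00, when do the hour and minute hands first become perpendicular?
At t minutes past 1:00, the hour hand is at 30 x 1 + 0.5t degrees and the minute hand is at 6t degrees.
The smaller angle between them is 90 degrees when |30H - 5.5t| = 90 or |30H - 5.5t| = 270.
With H = 1, solve 30 x 1 - 5.5t = +/- target for each target:
  t = (30 x 1 - 90) / 5.5 = -10.91 (outside (0, 60))
  t = (30 x 1 + 90) / 5.5 = 21.82
  t = (30 x 1 - 270) / 5.5 = -43.64 (outside (0, 60))
  t = (30 x 1 + 270) / 5.5 = 54.55
Valid solutions in (0, 60): {21.82, 54.55} minutes.
First occurrence: t = 21.82 minutes.
The hands are at right angles at 21.82 minutes past 1:00.

Final answer: 21.82 minutes past 1:00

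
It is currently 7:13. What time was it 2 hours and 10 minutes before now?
Starting time: 7:13 = 433 total minutes past 12:00
Subtracting: 2 hours and 10 minutes = 130 minutes
433 - 130 = 303 minutes
= 5 hours and 3 minutes past 12:00 = 5:03

Final answer: 5:03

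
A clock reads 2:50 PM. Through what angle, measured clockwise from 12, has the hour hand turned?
The hour hand moves 30 degrees per hour and 0.5 degrees per minute.
At 2:50: (2) x 30 + 50 x 0.5 = 60 + 25 = 85 degrees

Final answer: 85 degrees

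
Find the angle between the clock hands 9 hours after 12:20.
First find the time 9 hours after 12:20.
Total minutes: 12 x 60 + 20 + 9 x 60 + 0 = 1280.
1280 mod 720 = 560 minutes = 9:20.
Now compute the angle at 9:20:
Hour hand: 9 x 30 + 20 x 0.5 = 280 degrees
Minute hand: 20 x 6 = 120 degrees
Difference: |280 - 120| = 160 degrees
The angle is 160 degrees

Final answer: 160 degrees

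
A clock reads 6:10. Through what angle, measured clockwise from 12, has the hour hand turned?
The hour hand moves 30 degrees per hour and 0.5 degrees per minute.
At 6:10: (6) x 30 + 10 x 0.5 = 180 + 5 = 185 degrees

Final answer: 185 degrees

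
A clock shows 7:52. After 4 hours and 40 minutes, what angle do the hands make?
First find the time 4 hours and 40 minutes after 7:52.
Total minutes: 7 x 60 + 52 + 4 x 60 + 40 = 752.
752 mod 720 = 32 minutes = 12:32.
Now compute the angle at 12:32:
Hour hand: 0 x 30 + 32 x 0.5 = 16 degrees
Minute hand: 32 x 6 = 192 degrees
Difference: |16 - 192| = 176 degrees
The angle is 176 degrees

Final answer: 176 degrees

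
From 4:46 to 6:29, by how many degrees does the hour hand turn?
The hour hand moves 0.5 degrees per minute.
Time elapsed: 6:29 - 4:46 = 103 minutes
Angular displacement: 103 x 0.5 = 51.5 degrees

Final answer: 51.5 degrees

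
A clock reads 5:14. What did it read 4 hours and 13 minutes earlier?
Starting time: 5:14 = 314 total minutes past 12:00
Subtracting: 4 hours and 13 minutes = 253 minutes
314 - 253 = 61 minutes
= 1 hour and 1 minute past 12:00 = 1:01

Final answer: 1:01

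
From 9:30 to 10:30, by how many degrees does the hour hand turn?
The hour hand moves 0.5 degrees per minute.
Time elapsed: 10:30 - 9:30 = 60 minutes
Angular displacement: 60 x 0.5 = 30 degrees

Final answer: 30 degrees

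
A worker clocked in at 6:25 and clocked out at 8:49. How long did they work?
From 6:25 to 8:49:
(8 x 60 + 49) - (6 x 60 + 25) = 529 - 385 = 144 minutes
= 2 hours and 24 minutes

Final answer: 2 hours and 24 minutes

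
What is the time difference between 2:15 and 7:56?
From 2:15 to 7:56:
(7 x 60 + 56) - (2 x 60 + 15) = 476 - 135 = 341 minutes
= 5 hours and 41 minutes

Final answer: 5 hours and 41 minutes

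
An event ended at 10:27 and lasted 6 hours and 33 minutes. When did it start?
Starting time: 10:27 = 627 total minutes past 12:00
Subtracting: 6 hours and 33 minutes = 393 minutes
627 - 393 = 234 minutes
= 3 hours and 54 minutes past 12:00 = 3:54

Final answer: 3:54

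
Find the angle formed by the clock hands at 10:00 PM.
Hour hand position: 10 x 30 + 0 x 0.5 = 300 degrees
Minute hand position: 0 x 6 = 0 degrees
Difference: |300 - 0| = 300 degrees
Since 300 > 180, the smaller angle is 360 - 300 = 60 degrees

Final answer: 60 degrees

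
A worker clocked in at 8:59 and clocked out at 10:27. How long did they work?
From 8:59 to 10:27:
(10 x 60 + 27) - (8 x 60 + 59) = 627 - 539 = 88 minutes
= 1 hour and 28 minutes

Final answer: 1 hour and 28 minutes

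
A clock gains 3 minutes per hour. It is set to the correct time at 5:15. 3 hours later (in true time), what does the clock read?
For every 60 true minutes, the faulty clock advances 60 + 3 = 63 minutes.
True elapsed: 3 hours = 180 minutes.
Faulty clock advances: 180 x 63/60 = 189 minutes (drift: 9 minutes ahead).
Shown time: 5:15 + 189 minutes = 8:24.

Final answer: 8:24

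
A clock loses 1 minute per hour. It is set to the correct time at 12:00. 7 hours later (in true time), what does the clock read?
For every 60 true minutes, the faulty clock advances 60 - 1 = 59 minutes.
True elapsed: 7 hours = 420 minutes.
Faulty clock advances: 420 x 59/60 = 413 minutes (drift: 7 minutes behind).
Shown time: 12:00 + 413 minutes = 6:53.

Final answer: 6:53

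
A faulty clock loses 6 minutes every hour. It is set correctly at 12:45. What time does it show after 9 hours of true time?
For every 60 true minutes, the faulty clock advances 60 - 6 = 54 minutes.
True elapsed: 9 hours = 540 minutes.
Faulty clock advances: 540 x 54/60 = 486 minutes (drift: 54 minutes behind).
Shown time: 12:45 + 486 minutes = 8:51.

Final answer: 8:51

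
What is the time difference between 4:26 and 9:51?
From 4:26 to 9:51:
(9 x 60 + 51) - (4 x 60 + 26) = 591 - 266 = 325 minutes
= 5 hours and 25 minutes

Final answer: 5 hours and 25 minutes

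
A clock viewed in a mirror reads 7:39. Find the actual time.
Reflection across the vertical (12-6) axis maps a hand at angle A degrees to (360 - A) degrees, which sends a reading of T minutes past 12:00 to (720 - T) minutes past 12:00.
Mirror reads 7:39 = 459 minutes past 12:00.
Actual time: (720 - 459) mod 720 = 261 minutes = 4:21.

Final answer: 4:21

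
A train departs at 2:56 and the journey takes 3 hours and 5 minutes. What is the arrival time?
Starting time: 2:56
Adding 5 minutes to 56 minutes: 56 + 5 = 61 minutes = 1 hour and 1 minute
Adding 3 hours: 2 + 3 + 1 (carry) = 6
Final time: 6:01

Final answer: 6:01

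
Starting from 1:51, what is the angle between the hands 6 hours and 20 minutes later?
First find the time 6 hours and 20 minutes after 1:51.
Total minutes: 1 x 60 + 51 + 6 x 60 + 20 = 491.
491 mod 720 = 491 minutes = 8:11.
Now compute the angle at 8:11:
Hour hand: 8 x 30 + 11 x 0.5 = 245.5 degrees
Minute hand: 11 x 6 = 66 degrees
Difference: |245.5 - 66| = 179.5 degrees
The angle is 179.5 degrees

Final answer: 179.5 degrees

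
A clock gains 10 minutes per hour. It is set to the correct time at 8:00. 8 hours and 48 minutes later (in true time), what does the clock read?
For every 60 true minutes, the faulty clock advances 60 + 10 = 70 minutes.
True elapsed: 8 hours and 48 minutes = 528 minutes.
Faulty clock advances: 528 x 70/60 = 616 minutes (drift: 88 minutes ahead).
Shown time: 8:00 + 616 minutes = 6:16.

Final answer: 6:16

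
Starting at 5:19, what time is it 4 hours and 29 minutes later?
Starting time: 5:19
Adding 29 minutes to 19 minutes: 19 + 29 = 48 minutes
Adding 4 hours: 5 + 4 = 9
Final time: 9:48

Final answer: 9:48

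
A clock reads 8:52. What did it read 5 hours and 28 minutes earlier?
Starting time: 8:52 = 532 total minutes past 12:00
Subtracting: 5 hours and 28 minutes = 328 minutes
532 - 328 = 204 minutes
= 3 hours and 24 minutes past 12:00 = 3:24

Final answer: 3:24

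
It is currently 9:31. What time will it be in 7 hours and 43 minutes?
Starting time: 9:31
Adding 43 minutes to 31 minutes: 31 + 43 = 74 minutes = 1 hour and 14 minutes
Adding 7 hours: 9 + 7 + 1 (carry) = 17 - 12 = 5
Final time: 5:14

Final answer: 5:14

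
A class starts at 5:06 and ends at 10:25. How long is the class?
From 5:06 to 10:25:
(10 x 60 + 25) - (5 x 60 + 6) = 625 - 306 = 319 minutes
= 5 hours and 19 minutes

Final answer: 5 hours and 19 minutes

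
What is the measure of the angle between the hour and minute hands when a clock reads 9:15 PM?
Hour hand position: 9 x 30 + 15 x 0.5 = 277.5 degrees
Minute hand position: 15 x 6 = 90 degrees
Difference: |277.5 - 90| = 187.5 degrees
Since 187.5 > 180, the smaller angle is 360 - 187.5 = 172.5 degrees

Final answer: 172.5 degrees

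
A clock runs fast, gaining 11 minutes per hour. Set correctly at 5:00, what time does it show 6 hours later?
For every 60 true minutes, the faulty clock advances 60 + 11 = 71 minutes.
True elapsed: 6 hours = 360 minutes.
Faulty clock advances: 360 x 71/60 = 426 minutes (drift: 66 minutes ahead).
Shown time: 5:00 + 426 minutes = 12:06.

Final answer: 12:06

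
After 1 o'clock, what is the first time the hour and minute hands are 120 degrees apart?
At t minutes past 1:00, the hour hand is at 30 x 1 + 0.5t degrees and the minute hand is at 6t degrees.
The smaller angle between them is 120 degrees when |30H - 5.5t| = 120 or |30H - 5.5t| = 240.
With H = 1, solve 30 x 1 - 5.5t = +/- target for each target:
  t = (30 x 1 - 120) / 5.5 = -16.36 (outside (0, 60))
  t = (30 x 1 + 120) / 5.5 = 27.27
  t = (30 x 1 - 240) / 5.5 = -38.18 (outside (0, 60))
  t = (30 x 1 + 240) / 5.5 = 49.09
Valid solutions in (0, 60): {27.27, 49.09} minutes.
The first occurrence is t = 27.27 minutes.
The hands form a 120-degree angle at 27.27 minutes past 1:00.

Final answer: 27.27 minutes past 1:00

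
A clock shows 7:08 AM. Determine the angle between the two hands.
Hour hand position: 7 x 30 + 8 x 0.5 = 214 degrees
Minute hand position: 8 x 6 = 48 degrees
Difference: |214 - 48| = 166 degrees
The angle between the hands is 166 degrees

Final answer: 166 degrees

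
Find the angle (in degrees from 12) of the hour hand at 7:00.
The hour hand moves 30 degrees per hour and 0.5 degrees per minute.
At 7:00: (7) x 30 + 0 x 0.5 = 210 + 0 = 210 degrees

Final answer: 210 degrees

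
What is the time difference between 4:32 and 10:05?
From 4:32 to 10:05:
(10 x 60 + 5) - (4 x 60 + 32) = 605 - 272 = 333 minutes
= 5 hours and 33 minutes

Final answer: 5 hours and 33 minutes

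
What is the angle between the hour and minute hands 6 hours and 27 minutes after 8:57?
First find the time 6 hours and 27 minutes after 8:57.
Total minutes: 8 x 60 + 57 + 6 x 60 + 27 = 924.
924 mod 720 = 204 minutes = 3:24.
Now compute the angle at 3:24:
Hour hand: 3 x 30 + 24 x 0.5 = 102 degrees
Minute hand: 24 x 6 = 144 degrees
Difference: |102 - 144| = 42 degrees
The angle is 42 degrees

Final answer: 42 degrees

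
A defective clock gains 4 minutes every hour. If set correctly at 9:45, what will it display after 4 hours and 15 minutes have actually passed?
For every 60 true minutes, the faulty clock advances 60 + 4 = 64 minutes.
True elapsed: 4 hours and 15 minutes = 255 minutes.
Faulty clock advances: 255 x 64/60 = 272 minutes (drift: 17 minutes ahead).
Shown time: 9:45 + 272 minutes = 2:17.

Final answer: 2:17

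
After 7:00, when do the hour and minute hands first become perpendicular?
At t minutes past 7:00, the hour hand is at 30 x 7 + 0.5t degrees and the minute hand is at 6t degrees.
The smaller angle between them is 90 degrees when |30H - 5.5t| = 90 or |30H - 5.5t| = 270.
With H = 7, solve 30 x 7 - 5.5t = +/- target for each target:
  t = (30 x 7 - 90) / 5.5 = 21.82
  t = (30 x 7 + 90) / 5.5 = 54.55
  t = (30 x 7 - 270) / 5.5 = -10.91 (outside (0, 60))
  t = (30 x 7 + 270) / 5.5 = 87.27 (outside (0, 60))
Valid solutions in (0, 60): {21.82, 54.55} minutes.
First occurrence: t = 21.82 minutes.
The hands are at right angles at 21.82 minutes past 7:00.

Final answer: 21.82 minutes past 7:00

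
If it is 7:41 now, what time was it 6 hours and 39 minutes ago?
Starting time: 7:41 = 461 total minutes past 12:00
Subtracting: 6 hours and 39 minutes = 399 minutes
461 - 399 = 62 minutes
= 1 hour and 2 minutes past 12:00 = 1:02

Final answer: 1:02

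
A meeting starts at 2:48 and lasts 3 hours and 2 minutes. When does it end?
Starting time: 2:48
Adding 2 minutes to 48 minutes: 48 + 2 = 50 minutes
Adding 3 hours: 2 + 3 = 5
Final time: 5:50

Final answer: 5:50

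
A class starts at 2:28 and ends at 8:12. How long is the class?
From 2:28 to 8:12:
(8 x 60 + 12) - (2 x 60 + 28) = 492 - 148 = 344 minutes
= 5 hours and 44 minutes

Final answer: 5 hours and 44 minutes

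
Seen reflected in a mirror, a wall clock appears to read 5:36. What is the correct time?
Reflection across the vertical (12-6) axis maps a hand at angle A degrees to (360 - A) degrees, which sends a reading of T minutes past 12:00 to (720 - T) minutes past 12:00.
Mirror reads 5:36 = 336 minutes past 12:00.
Actual time: (720 - 336) mod 720 = 384 minutes = 6:24.

Final answer: 6:24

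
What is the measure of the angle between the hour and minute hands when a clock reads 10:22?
Hour hand position: 10 x 30 + 22 x 0.5 = 311 degrees
Minute hand position: 22 x 6 = 132 degrees
Difference: |311 - 132| = 179 degrees
The angle between the hands is 179 degrees

Final answer: 179 degrees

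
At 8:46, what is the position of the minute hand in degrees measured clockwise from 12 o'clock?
The minute hand moves 6 degrees per minute.
At 8:46: 46 x 6 = 276 degrees

Final answer: 276 degrees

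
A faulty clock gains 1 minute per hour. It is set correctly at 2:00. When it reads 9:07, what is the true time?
For every 60 true minutes, the faulty clock advances 61 minutes, so 1 faulty-clock minute corresponds to 60/61 true minutes.
From 2:00 to 9:07 on the faulty dial is 427 minutes.
True elapsed: 427 x 60/61 = 420 minutes = 7 hours.
True time: 2:00 + 7 hours = 9:00.

Final answer: 9:00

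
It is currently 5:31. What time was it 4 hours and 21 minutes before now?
Starting time: 5:31 = 331 total minutes past 12:00
Subtracting: 4 hours and 21 minutes = 261 minutes
331 - 261 = 70 minutes
= 1 hour and 10 minutes past 12:00 = 1:10

Final answer: 1:10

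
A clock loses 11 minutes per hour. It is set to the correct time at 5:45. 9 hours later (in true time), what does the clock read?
For every 60 true minutes, the faulty clock advances 60 - 11 = 49 minutes.
True elapsed: 9 hours = 540 minutes.
Faulty clock advances: 540 x 49/60 = 441 minutes (drift: 99 minutes behind).
Shown time: 5:45 + 441 minutes = 1:06.

Final answer: 1:06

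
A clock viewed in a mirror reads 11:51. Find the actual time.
Reflection across the vertical (12-6) axis maps a hand at angle A degrees to (360 - A) degrees, which sends a reading of T minutes past 12:00 to (720 - T) minutes past 12:00.
Mirror reads 11:51 = 711 minutes past 12:00.
Actual time: (720 - 711) mod 720 = 9 minutes = 12:09.

Final answer: 12:09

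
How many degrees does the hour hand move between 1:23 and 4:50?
The hour hand moves 0.5 degrees per minute.
Time elapsed: 4:50 - 1:23 = 207 minutes
Angular displacement: 207 x 0.5 = 103.5 degrees

Final answer: 103.5 degrees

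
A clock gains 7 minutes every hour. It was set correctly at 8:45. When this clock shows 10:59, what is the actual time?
For every 60 true minutes, the faulty clock advances 67 minutes, so 1 faulty-clock minute corresponds to 60/67 true minutes.
From 8:45 to 10:59 on the faulty dial is 134 minutes.
True elapsed: 134 x 60/67 = 120 minutes = 2 hours.
True time: 8:45 + 2 hours = 10:45.

Final answer: 10:45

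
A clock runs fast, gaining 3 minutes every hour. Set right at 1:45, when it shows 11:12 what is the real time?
For every 60 true minutes, the faulty clock advances 63 minutes, so 1 faulty-clock minute corresponds to 60/63 true minutes.
From 1:45 to 11:12 on the faulty dial is 567 minutes.
True elapsed: 567 x 60/63 = 540 minutes = 9 hours.
True time: 1:45 + 9 hours = 10:45.

Final answer: 10:45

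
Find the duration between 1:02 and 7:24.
From 1:02 to 7:24:
(7 x 60 + 24) - (1 x 60 + 2) = 444 - 62 = 382 minutes
= 6 hours and 22 minutes

Final answer: 6 hours and 22 minutes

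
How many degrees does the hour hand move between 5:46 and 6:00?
The hour hand moves 0.5 degrees per minute.
Time elapsed: 6:00 - 5:46 = 14 minutes
Angular displacement: 14 x 0.5 = 7 degrees

Final answer: 7 degrees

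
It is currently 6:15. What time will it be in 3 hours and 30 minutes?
Starting time: 6:15
Adding 30 minutes to 15 minutes: 15 + 30 = 45 minutes
Adding 3 hours: 6 + 3 = 9
Final time: 9:45

Final answer: 9:45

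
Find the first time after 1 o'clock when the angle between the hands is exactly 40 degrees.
At t minutes past 1:00, the hour hand is at 30 x 1 + 0.5t degrees and the minute hand is at 6t degrees.
The smaller angle between them is 40 degrees when |30H - 5.5t| = 40 or |30H - 5.5t| = 320.
With H = 1, solve 30 x 1 - 5.5t = +/- target for each target:
  t = (30 x 1 - 40) / 5.5 = -1.82 (outside (0, 60))
  t = (30 x 1 + 40) / 5.5 = 12.73
  t = (30 x 1 - 320) / 5.5 = -52.73 (outside (0, 60))
  t = (30 x 1 + 320) / 5.5 = 63.64 (outside (0, 60))
Valid solutions in (0, 60): {12.73} minutes.
The first occurrence is t = 12.73 minutes.
The hands form a 40-degree angle at 12.73 minutes past 1:00.

Final answer: 12.73 minutes past 1:00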